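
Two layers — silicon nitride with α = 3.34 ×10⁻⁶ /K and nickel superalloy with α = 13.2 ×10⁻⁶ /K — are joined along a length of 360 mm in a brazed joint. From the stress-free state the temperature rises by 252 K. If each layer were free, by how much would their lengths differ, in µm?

894 µm

Δα = |3.34 − 13.2|×10⁻⁶/K = 9.86×10⁻⁶/K.
ΔL_mismatch = Δα·L·ΔT = 9.86×10⁻⁶ × 360.0 mm × 252.0 K = 894 µm.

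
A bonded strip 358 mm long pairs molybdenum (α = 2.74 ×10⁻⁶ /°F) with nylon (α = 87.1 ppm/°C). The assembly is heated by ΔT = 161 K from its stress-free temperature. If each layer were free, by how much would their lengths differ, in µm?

molybdenum: α = 2.74×10⁻⁶/°F × 9/5 = 4.93×10⁻⁶/K.
Δα = |4.93 − 87.1|×10⁻⁶/K = 82.2×10⁻⁶/K.
ΔL_mismatch = Δα·L·ΔT = 82.2×10⁻⁶ × 358.0 mm × 161.0 K = 4740 µm.

4740 µm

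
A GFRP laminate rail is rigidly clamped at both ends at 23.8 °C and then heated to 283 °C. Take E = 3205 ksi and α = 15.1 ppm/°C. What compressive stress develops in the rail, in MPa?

E = 3205 ksi = 22.10 GPa.
ΔT = 259.2 K. Constrained thermal stress σ = E·α·ΔT = 22.10×10³ MPa × 15.1×10⁻⁶ × 259.2 = 86.5 MPa (compressive).

86.5 MPa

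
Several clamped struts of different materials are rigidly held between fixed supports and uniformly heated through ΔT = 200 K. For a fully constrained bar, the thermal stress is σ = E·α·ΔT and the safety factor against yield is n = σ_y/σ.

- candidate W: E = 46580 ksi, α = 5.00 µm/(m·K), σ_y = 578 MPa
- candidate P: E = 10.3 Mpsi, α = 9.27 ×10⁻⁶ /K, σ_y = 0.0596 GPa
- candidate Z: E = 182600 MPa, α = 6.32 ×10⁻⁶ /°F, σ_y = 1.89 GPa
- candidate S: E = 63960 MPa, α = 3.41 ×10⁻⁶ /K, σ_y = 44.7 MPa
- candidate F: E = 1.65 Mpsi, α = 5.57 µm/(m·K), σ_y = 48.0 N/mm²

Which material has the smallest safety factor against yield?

Converting E to GPa, α to ×10⁻⁶/K, σ_y to MPa, then σ and n for each:
  candidate W: E = 321.2, α = 5.00, σ_y = 578.0 → σ = 321 MPa, n = 1.80
  candidate P: E = 71.02, α = 9.27, σ_y = 59.60 → σ = 132 MPa, n = 0.453
  candidate Z: E = 182.6, α = 11.4, σ_y = 1890 → σ = 415 MPa, n = 4.55
  candidate S: E = 63.96, α = 3.41, σ_y = 44.70 → σ = 43.6 MPa, n = 1.02
  candidate F: E = 11.38, α = 5.57, σ_y = 48.00 → σ = 12.7 MPa, n = 3.79
The minimum is candidate P at n = 0.453.

candidate P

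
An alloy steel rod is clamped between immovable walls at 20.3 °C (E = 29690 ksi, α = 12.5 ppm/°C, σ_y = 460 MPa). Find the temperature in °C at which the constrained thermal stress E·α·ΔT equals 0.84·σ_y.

171 °C

E = 29690 ksi = 204.7 GPa.
E·α·ΔT = 386.4 MPa ⇒ ΔT = 386.4 / (204.7×10³ × 12.5×10⁻⁶) = 151.0 K.
T = 20.3 + 151.0 = 171.3 °C.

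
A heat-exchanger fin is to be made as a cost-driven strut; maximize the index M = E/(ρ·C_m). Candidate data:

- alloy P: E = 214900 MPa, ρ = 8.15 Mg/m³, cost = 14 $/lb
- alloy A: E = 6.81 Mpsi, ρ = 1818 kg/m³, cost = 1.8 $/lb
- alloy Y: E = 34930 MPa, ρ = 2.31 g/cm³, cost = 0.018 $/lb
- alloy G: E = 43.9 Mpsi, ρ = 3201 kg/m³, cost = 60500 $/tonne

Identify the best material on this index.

Normalizing units and computing the index:
  alloy P: E = 214.9 GPa, ρ = 8150 kg/m³, cost = 30.86 $/kg
  alloy A: E = 46.95 GPa, ρ = 1818 kg/m³, cost = 3.968 $/kg
  alloy Y: E = 34.93 GPa, ρ = 2310 kg/m³, cost = 0.03968 $/kg
  alloy G: E = 302.7 GPa, ρ = 3201 kg/m³, cost = 60.50 $/kg
  alloy Y: M = 381 MN·m per $
  alloy A: M = 6.51 MN·m per $
  alloy G: M = 1.56 MN·m per $
  alloy P: M = 0.854 MN·m per $
Alloy Y has the largest M.

alloy Y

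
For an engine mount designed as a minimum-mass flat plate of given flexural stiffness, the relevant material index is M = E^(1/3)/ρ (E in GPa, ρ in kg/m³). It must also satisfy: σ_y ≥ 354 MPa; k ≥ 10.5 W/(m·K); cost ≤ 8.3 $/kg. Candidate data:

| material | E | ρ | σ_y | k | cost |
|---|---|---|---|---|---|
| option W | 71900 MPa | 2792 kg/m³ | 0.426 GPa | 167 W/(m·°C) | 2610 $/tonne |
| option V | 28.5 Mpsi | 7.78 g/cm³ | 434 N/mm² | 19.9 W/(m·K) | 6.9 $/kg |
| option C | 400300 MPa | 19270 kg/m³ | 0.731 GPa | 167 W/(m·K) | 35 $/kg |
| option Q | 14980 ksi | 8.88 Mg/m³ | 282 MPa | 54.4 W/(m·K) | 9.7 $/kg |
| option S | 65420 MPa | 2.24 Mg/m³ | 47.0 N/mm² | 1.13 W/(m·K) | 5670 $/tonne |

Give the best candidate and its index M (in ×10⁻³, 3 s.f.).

option W, M = 1.49×10⁻³

Screen on constraints: σ_y ≥ 354 MPa; k ≥ 10.5 W/(m·K); cost ≤ 8.3 $/kg. Survivors: option W, option V.
In SI units:
  option W: E = 71.90 GPa, ρ = 2792 kg/m³
  option V: E = 196.5 GPa, ρ = 7780 kg/m³
  option W: M = 1.49×10⁻³
  option V: M = 0.747×10⁻³
Option W has the largest M.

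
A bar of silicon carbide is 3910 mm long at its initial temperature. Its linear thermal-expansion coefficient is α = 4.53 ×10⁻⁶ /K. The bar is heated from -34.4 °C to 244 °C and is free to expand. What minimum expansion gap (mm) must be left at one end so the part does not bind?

4.93 mm

ΔT = 244 − (-34.4) = 278.4 K.
ΔL = α·L₀·ΔT = 4.53×10⁻⁶ × 3910 mm × 278.4 K = 4.93 mm.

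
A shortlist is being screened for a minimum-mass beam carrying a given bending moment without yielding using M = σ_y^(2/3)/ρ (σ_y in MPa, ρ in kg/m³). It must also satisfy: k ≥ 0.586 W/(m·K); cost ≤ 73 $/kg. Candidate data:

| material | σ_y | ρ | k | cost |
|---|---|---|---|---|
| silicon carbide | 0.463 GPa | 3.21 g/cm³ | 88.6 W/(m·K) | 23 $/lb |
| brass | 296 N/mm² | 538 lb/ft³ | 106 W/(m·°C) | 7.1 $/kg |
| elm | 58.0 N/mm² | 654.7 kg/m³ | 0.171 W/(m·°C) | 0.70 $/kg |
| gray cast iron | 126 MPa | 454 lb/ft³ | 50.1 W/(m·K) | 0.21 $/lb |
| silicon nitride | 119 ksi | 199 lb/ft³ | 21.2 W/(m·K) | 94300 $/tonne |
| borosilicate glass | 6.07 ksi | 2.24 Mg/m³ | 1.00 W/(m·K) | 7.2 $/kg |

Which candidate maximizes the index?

Screen on constraints: k ≥ 0.586 W/(m·K); cost ≤ 73 $/kg. Survivors: silicon carbide, brass, gray cast iron, borosilicate glass.
Normalizing units and computing the index:
  silicon carbide: σ_y = 463.0 MPa, ρ = 3210 kg/m³
  brass: σ_y = 296.0 MPa, ρ = 8618 kg/m³
  gray cast iron: σ_y = 126.0 MPa, ρ = 7272 kg/m³
  borosilicate glass: σ_y = 41.85 MPa, ρ = 2240 kg/m³
  silicon carbide: M = 18.6×10⁻³
  borosilicate glass: M = 5.38×10⁻³
  brass: M = 5.15×10⁻³
  gray cast iron: M = 3.46×10⁻³
Silicon carbide ranks first.

silicon carbide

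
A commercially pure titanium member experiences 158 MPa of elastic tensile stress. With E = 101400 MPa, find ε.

1.56×10⁻³

E = 101400 MPa = 101.4 GPa = 101400 MPa.
ε = σ/E = 158 / 101400 = 1.56×10⁻³.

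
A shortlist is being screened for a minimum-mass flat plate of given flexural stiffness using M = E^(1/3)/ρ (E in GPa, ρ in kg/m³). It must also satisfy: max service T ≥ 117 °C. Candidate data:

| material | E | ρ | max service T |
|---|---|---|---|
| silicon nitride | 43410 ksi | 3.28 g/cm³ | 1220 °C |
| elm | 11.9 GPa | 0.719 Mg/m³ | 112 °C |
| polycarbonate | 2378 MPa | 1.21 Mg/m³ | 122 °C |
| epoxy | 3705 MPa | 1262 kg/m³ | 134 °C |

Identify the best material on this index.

Screen on constraints: max service T ≥ 117 °C. Survivors: silicon nitride, polycarbonate, epoxy.
Convert each candidate to consistent units, then evaluate M:
  silicon nitride: E = 299.3 GPa, ρ = 3280 kg/m³
  polycarbonate: E = 2.378 GPa, ρ = 1210 kg/m³
  epoxy: E = 3.705 GPa, ρ = 1262 kg/m³
  silicon nitride: M = 2.04×10⁻³
  epoxy: M = 1.23×10⁻³
  polycarbonate: M = 1.10×10⁻³
Highest index: silicon nitride.

silicon nitride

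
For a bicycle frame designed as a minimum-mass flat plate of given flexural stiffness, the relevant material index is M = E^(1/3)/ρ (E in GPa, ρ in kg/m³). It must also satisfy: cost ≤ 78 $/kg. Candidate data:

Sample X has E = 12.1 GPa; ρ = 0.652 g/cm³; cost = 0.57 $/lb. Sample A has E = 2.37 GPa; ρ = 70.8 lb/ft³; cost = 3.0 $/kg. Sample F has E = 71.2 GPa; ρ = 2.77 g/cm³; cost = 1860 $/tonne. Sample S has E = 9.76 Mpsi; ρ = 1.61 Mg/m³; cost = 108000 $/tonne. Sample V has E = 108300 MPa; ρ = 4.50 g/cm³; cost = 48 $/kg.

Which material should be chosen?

sample X

Screen on constraints: cost ≤ 78 $/kg. Survivors: sample X, sample A, sample F, sample V.
Convert each candidate to consistent units, then evaluate M:
  sample X: E = 12.10 GPa, ρ = 652.0 kg/m³
  sample A: E = 2.370 GPa, ρ = 1134 kg/m³
  sample F: E = 71.20 GPa, ρ = 2770 kg/m³
  sample V: E = 108.3 GPa, ρ = 4500 kg/m³
  sample X: M = 3.52×10⁻³
  sample F: M = 1.50×10⁻³
  sample A: M = 1.18×10⁻³
  sample V: M = 1.06×10⁻³
Sample X has the largest M.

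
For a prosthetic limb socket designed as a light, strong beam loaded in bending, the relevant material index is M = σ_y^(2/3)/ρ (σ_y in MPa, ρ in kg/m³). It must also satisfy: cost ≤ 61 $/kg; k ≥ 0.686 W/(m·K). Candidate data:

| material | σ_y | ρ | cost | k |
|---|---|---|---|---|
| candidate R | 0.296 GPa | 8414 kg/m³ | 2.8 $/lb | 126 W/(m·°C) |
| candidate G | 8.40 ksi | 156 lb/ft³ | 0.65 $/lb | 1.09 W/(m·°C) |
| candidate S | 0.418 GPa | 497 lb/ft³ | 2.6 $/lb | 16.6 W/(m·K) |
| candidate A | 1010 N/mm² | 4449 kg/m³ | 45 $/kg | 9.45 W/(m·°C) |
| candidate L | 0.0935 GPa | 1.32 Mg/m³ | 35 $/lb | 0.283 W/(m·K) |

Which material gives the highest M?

candidate A

Screen on constraints: cost ≤ 61 $/kg; k ≥ 0.686 W/(m·K). Survivors: candidate R, candidate G, candidate S, candidate A.
Convert each candidate to consistent units, then evaluate M:
  candidate R: σ_y = 296.0 MPa, ρ = 8414 kg/m³
  candidate G: σ_y = 57.92 MPa, ρ = 2499 kg/m³
  candidate S: σ_y = 418.0 MPa, ρ = 7961 kg/m³
  candidate A: σ_y = 1010 MPa, ρ = 4449 kg/m³
  candidate A: M = 22.6×10⁻³
  candidate S: M = 7.02×10⁻³
  candidate G: M = 5.99×10⁻³
  candidate R: M = 5.28×10⁻³
The maximum is for candidate A.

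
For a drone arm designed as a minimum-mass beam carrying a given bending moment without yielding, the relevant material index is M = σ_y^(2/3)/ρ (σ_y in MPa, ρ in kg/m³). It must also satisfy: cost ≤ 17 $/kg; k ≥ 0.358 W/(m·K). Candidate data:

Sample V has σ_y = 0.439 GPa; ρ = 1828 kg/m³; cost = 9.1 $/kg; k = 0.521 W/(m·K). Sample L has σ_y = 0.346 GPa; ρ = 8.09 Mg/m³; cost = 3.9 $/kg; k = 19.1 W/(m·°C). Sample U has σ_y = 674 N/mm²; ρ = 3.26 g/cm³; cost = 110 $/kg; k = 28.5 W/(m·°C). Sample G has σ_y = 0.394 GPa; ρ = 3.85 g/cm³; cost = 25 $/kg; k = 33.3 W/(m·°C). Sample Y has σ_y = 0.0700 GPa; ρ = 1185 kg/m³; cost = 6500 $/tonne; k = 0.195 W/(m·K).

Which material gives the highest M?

Screen on constraints: cost ≤ 17 $/kg; k ≥ 0.358 W/(m·K). Survivors: sample V, sample L.
After converting to SI:
  sample V: σ_y = 439.0 MPa, ρ = 1828 kg/m³
  sample L: σ_y = 346.0 MPa, ρ = 8090 kg/m³
  sample V: M = 31.6×10⁻³
  sample L: M = 6.09×10⁻³
Highest index: sample V.

sample V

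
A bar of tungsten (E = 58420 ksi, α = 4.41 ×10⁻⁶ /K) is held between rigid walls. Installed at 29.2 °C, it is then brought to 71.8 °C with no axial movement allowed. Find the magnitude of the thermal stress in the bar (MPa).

E = 58420 ksi = 402.8 GPa.
ΔT = 42.60 K. Constrained thermal stress σ = E·α·ΔT = 402.8×10³ MPa × 4.41×10⁻⁶ × 42.60 = 75.7 MPa (compressive).

75.7 MPa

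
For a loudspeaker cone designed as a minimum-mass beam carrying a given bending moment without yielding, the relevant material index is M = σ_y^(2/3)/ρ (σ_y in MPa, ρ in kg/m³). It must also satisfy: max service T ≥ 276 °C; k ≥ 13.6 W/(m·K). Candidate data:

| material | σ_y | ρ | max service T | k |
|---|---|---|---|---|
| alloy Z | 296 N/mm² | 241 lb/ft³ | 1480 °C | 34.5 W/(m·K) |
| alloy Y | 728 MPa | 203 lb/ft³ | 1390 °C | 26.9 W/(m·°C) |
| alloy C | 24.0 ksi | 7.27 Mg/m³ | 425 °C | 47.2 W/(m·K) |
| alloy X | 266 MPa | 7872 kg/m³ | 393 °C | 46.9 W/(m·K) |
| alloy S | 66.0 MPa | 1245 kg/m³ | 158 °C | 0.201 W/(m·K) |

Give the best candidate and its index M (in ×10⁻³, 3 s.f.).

alloy Y, M = 24.9×10⁻³

Screen on constraints: max service T ≥ 276 °C; k ≥ 13.6 W/(m·K). Survivors: alloy Z, alloy Y, alloy C, alloy X.
Convert each candidate to consistent units, then evaluate M:
  alloy Z: σ_y = 296.0 MPa, ρ = 3860 kg/m³
  alloy Y: σ_y = 728.0 MPa, ρ = 3252 kg/m³
  alloy C: σ_y = 165.5 MPa, ρ = 7270 kg/m³
  alloy X: σ_y = 266.0 MPa, ρ = 7872 kg/m³
  alloy Y: M = 24.9×10⁻³
  alloy Z: M = 11.5×10⁻³
  alloy X: M = 5.25×10⁻³
  alloy C: M = 4.15×10⁻³
The maximum is for alloy Y.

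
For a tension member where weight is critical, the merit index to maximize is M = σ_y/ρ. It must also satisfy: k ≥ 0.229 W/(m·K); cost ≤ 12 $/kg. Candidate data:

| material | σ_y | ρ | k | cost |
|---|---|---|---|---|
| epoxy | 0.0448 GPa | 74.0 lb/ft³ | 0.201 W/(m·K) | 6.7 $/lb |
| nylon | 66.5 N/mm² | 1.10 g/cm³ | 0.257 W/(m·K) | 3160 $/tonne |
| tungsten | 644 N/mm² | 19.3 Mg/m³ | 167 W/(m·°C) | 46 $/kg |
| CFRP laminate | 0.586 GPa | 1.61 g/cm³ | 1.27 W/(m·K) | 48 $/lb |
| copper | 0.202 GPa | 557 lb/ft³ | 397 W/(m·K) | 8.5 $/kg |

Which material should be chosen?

nylon

Screen on constraints: k ≥ 0.229 W/(m·K); cost ≤ 12 $/kg. Survivors: nylon, copper.
Convert each candidate to consistent units, then evaluate M:
  nylon: σ_y = 66.50 MPa, ρ = 1100 kg/m³
  copper: σ_y = 202.0 MPa, ρ = 8922 kg/m³
  nylon: M = 60.5 kN·m/kg
  copper: M = 22.6 kN·m/kg
Nylon ranks first.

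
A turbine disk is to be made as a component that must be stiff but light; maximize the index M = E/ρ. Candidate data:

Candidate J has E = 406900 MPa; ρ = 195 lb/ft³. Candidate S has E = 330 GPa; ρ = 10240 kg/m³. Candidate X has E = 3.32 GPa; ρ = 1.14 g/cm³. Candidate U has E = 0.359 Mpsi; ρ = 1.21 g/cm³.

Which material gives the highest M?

Normalizing units and computing the index:
  candidate J: E = 406.9 GPa, ρ = 3124 kg/m³
  candidate S: E = 330.0 GPa, ρ = 10240 kg/m³
  candidate X: E = 3.320 GPa, ρ = 1140 kg/m³
  candidate U: E = 2.475 GPa, ρ = 1210 kg/m³
  candidate J: M = 130 MN·m/kg
  candidate S: M = 32.2 MN·m/kg
  candidate X: M = 2.91 MN·m/kg
  candidate U: M = 2.05 MN·m/kg
Highest index: candidate J.

candidate J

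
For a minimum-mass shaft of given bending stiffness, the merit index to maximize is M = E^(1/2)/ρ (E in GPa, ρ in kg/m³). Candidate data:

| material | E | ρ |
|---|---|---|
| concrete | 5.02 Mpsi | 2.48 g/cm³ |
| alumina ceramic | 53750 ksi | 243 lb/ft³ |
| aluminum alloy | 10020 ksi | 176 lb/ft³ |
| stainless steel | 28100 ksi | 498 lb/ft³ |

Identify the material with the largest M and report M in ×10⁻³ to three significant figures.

Putting every candidate on a common basis:
  concrete: E = 34.61 GPa, ρ = 2480 kg/m³
  alumina ceramic: E = 370.6 GPa, ρ = 3892 kg/m³
  aluminum alloy: E = 69.09 GPa, ρ = 2819 kg/m³
  stainless steel: E = 193.7 GPa, ρ = 7977 kg/m³
  alumina ceramic: M = 4.95×10⁻³
  aluminum alloy: M = 2.95×10⁻³
  concrete: M = 2.37×10⁻³
  stainless steel: M = 1.74×10⁻³
Alumina ceramic has the largest M.

alumina ceramic, M = 4.95×10⁻³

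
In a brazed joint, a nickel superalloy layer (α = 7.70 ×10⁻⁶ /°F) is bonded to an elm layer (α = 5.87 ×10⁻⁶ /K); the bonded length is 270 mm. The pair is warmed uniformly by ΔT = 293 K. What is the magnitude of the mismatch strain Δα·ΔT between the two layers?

2.34×10⁻³

nickel superalloy: α = 7.70×10⁻⁶/°F × 9/5 = 13.9×10⁻⁶/K.
Δα = |13.9 − 5.87|×10⁻⁶/K = 7.99×10⁻⁶/K.
Mismatch strain = Δα·ΔT = 7.99×10⁻⁶ × 293.0 = 2.34×10⁻³.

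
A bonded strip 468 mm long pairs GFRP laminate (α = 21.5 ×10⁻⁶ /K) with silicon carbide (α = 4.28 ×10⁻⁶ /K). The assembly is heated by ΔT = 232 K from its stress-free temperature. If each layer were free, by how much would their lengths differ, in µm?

Δα = |21.5 − 4.28|×10⁻⁶/K = 17.2×10⁻⁶/K.
ΔL_mismatch = Δα·L·ΔT = 17.2×10⁻⁶ × 468.0 mm × 232.0 K = 1870 µm.

1870 µm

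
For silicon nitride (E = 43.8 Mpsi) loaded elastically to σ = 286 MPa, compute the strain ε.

9.47×10⁻⁴

E = 43.8 Mpsi = 302.0 GPa = 302000 MPa.
ε = σ/E = 286 / 302000 = 9.47×10⁻⁴.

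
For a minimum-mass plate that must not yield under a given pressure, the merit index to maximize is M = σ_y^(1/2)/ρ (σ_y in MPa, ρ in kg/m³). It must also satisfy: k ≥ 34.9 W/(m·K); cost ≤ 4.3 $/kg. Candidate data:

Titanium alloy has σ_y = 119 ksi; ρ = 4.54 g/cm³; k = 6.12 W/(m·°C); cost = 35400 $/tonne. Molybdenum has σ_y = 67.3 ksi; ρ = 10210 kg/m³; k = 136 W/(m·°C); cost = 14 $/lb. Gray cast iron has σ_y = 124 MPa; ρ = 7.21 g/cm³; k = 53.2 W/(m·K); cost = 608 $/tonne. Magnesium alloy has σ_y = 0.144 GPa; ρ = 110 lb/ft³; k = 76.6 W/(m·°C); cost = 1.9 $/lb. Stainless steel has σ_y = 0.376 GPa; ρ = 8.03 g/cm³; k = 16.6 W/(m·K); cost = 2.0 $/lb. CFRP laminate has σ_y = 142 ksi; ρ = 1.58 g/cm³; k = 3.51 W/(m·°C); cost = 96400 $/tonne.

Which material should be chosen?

Screen on constraints: k ≥ 34.9 W/(m·K); cost ≤ 4.3 $/kg. Survivors: gray cast iron, magnesium alloy.
Putting every candidate on a common basis:
  gray cast iron: σ_y = 124.0 MPa, ρ = 7210 kg/m³
  magnesium alloy: σ_y = 144.0 MPa, ρ = 1762 kg/m³
  magnesium alloy: M = 6.81×10⁻³
  gray cast iron: M = 1.54×10⁻³
Magnesium alloy has the largest M.

magnesium alloy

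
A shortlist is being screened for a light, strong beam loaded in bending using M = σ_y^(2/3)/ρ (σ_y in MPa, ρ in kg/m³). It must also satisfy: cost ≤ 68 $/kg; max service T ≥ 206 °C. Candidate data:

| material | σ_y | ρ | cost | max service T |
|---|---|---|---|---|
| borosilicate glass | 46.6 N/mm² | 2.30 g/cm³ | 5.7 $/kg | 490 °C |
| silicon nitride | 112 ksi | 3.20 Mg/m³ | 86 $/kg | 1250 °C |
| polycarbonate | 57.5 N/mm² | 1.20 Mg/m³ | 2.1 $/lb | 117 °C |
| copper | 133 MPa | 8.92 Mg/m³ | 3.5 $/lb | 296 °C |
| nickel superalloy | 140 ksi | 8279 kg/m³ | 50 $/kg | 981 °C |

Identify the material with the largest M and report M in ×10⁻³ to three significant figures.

Screen on constraints: cost ≤ 68 $/kg; max service T ≥ 206 °C. Survivors: borosilicate glass, copper, nickel superalloy.
Putting every candidate on a common basis:
  borosilicate glass: σ_y = 46.60 MPa, ρ = 2300 kg/m³
  copper: σ_y = 133.0 MPa, ρ = 8920 kg/m³
  nickel superalloy: σ_y = 965.3 MPa, ρ = 8279 kg/m³
  nickel superalloy: M = 11.8×10⁻³
  borosilicate glass: M = 5.63×10⁻³
  copper: M = 2.92×10⁻³
Nickel superalloy ranks first.

nickel superalloy, M = 11.8×10⁻³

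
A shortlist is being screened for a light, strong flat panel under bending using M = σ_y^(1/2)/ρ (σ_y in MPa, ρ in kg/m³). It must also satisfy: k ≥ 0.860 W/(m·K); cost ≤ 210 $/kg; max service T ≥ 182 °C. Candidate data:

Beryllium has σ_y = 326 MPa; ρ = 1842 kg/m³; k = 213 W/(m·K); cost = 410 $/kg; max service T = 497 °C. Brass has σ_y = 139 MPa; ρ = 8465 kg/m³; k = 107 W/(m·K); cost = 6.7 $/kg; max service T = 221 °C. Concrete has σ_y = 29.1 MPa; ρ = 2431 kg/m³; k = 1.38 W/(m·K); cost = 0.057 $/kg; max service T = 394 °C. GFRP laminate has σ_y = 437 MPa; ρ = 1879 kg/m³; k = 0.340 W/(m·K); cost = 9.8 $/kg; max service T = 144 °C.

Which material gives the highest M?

concrete

Screen on constraints: k ≥ 0.860 W/(m·K); cost ≤ 210 $/kg; max service T ≥ 182 °C. Survivors: brass, concrete.
Per-candidate index values:
  concrete: M = 2.22×10⁻³
  brass: M = 1.39×10⁻³
The maximum is for concrete.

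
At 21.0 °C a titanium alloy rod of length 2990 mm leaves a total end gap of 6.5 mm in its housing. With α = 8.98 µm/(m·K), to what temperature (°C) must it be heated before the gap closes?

263 °C

α·L₀·ΔT = 6.5 mm ⇒ ΔT = 6.5 / (8.98×10⁻⁶ × 2990.0) = 242.1 K.
T = 21.0 + 242.1 = 263.1 °C.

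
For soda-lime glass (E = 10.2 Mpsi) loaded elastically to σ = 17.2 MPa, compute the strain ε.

E = 10.2 Mpsi = 70.33 GPa = 70330 MPa.
ε = σ/E = 17.2 / 70330 = 2.45×10⁻⁴.

2.45×10⁻⁴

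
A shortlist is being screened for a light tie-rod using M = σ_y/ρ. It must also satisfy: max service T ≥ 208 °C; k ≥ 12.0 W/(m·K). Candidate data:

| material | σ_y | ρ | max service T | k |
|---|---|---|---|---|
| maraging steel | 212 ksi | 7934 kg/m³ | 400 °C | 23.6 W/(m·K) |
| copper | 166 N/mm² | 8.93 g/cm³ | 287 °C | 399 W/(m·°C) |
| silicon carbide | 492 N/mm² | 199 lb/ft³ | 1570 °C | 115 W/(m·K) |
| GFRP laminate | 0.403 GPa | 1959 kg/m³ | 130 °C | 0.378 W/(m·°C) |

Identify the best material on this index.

Screen on constraints: max service T ≥ 208 °C; k ≥ 12.0 W/(m·K). Survivors: maraging steel, copper, silicon carbide.
After converting to SI:
  maraging steel: σ_y = 1462 MPa, ρ = 7934 kg/m³
  copper: σ_y = 166.0 MPa, ρ = 8930 kg/m³
  silicon carbide: σ_y = 492.0 MPa, ρ = 3188 kg/m³
  maraging steel: M = 184 kN·m/kg
  silicon carbide: M = 154 kN·m/kg
  copper: M = 18.6 kN·m/kg
Maraging steel ranks first.

maraging steel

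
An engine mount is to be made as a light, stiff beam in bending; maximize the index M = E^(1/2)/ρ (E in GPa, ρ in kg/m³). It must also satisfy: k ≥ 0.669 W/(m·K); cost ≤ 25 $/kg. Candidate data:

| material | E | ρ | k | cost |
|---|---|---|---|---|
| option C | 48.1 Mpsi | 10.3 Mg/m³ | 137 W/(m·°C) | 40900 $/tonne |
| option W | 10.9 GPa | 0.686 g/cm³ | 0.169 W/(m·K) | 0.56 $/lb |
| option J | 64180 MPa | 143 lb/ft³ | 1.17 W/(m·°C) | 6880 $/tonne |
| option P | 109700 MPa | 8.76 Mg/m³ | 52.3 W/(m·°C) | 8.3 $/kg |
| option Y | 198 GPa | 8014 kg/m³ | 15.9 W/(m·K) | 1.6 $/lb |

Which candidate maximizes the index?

Screen on constraints: k ≥ 0.669 W/(m·K); cost ≤ 25 $/kg. Survivors: option J, option P, option Y.
Normalizing units and computing the index:
  option J: E = 64.18 GPa, ρ = 2291 kg/m³
  option P: E = 109.7 GPa, ρ = 8760 kg/m³
  option Y: E = 198.0 GPa, ρ = 8014 kg/m³
  option J: M = 3.50×10⁻³
  option Y: M = 1.76×10⁻³
  option P: M = 1.20×10⁻³
The maximum is for option J.

option J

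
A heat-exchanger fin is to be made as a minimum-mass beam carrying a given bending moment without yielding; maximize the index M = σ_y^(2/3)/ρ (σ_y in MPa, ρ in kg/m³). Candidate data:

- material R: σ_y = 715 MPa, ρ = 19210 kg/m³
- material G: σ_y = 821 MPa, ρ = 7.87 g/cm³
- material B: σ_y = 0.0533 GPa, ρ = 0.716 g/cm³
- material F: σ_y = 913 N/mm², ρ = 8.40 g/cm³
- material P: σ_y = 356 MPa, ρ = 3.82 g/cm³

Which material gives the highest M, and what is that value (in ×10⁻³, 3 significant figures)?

Normalizing units and computing the index:
  material R: σ_y = 715.0 MPa, ρ = 19210 kg/m³
  material G: σ_y = 821.0 MPa, ρ = 7870 kg/m³
  material B: σ_y = 53.30 MPa, ρ = 716.0 kg/m³
  material F: σ_y = 913.0 MPa, ρ = 8400 kg/m³
  material P: σ_y = 356.0 MPa, ρ = 3820 kg/m³
  material B: M = 19.8×10⁻³
  material P: M = 13.1×10⁻³
  material F: M = 11.2×10⁻³
  material G: M = 11.1×10⁻³
  material R: M = 4.16×10⁻³
Highest index: material B.

material B, M = 19.8×10⁻³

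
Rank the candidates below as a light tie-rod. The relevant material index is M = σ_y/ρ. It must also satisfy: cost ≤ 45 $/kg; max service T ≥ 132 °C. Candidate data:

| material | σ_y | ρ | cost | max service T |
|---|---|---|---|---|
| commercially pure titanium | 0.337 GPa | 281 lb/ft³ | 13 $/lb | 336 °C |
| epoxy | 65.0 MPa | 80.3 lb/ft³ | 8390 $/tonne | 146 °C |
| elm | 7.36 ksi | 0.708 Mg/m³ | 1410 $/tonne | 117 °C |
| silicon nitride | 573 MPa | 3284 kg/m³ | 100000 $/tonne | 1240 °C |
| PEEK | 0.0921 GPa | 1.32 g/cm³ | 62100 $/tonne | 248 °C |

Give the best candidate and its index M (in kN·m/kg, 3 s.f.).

commercially pure titanium, M = 74.9 kN·m/kg

Screen on constraints: cost ≤ 45 $/kg; max service T ≥ 132 °C. Survivors: commercially pure titanium, epoxy.
In SI units:
  commercially pure titanium: σ_y = 337.0 MPa, ρ = 4501 kg/m³
  epoxy: σ_y = 65.00 MPa, ρ = 1286 kg/m³
  commercially pure titanium: M = 74.9 kN·m/kg
  epoxy: M = 50.5 kN·m/kg
Highest index: commercially pure titanium.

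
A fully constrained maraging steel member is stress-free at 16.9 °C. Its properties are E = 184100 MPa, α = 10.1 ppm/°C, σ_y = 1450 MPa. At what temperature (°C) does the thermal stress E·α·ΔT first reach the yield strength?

797 °C

E = 184100 MPa = 184.1 GPa.
E·α·ΔT = 1450 MPa ⇒ ΔT = 1450 / (184.1×10³ × 10.1×10⁻⁶) = 779.8 K.
T = 16.9 + 779.8 = 796.7 °C.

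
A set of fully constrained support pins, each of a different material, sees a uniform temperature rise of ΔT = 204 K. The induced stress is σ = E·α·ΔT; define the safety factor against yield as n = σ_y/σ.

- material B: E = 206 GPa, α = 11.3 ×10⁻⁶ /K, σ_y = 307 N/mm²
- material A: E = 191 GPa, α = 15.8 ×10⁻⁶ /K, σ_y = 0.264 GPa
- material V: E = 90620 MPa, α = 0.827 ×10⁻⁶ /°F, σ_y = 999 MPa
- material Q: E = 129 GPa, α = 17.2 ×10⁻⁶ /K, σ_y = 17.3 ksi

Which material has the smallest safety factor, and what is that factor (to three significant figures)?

material Q, n = 0.264

Per material, after unit conversion:
  material B: E = 206.0, α = 11.3, σ_y = 307.0 → σ = 475 MPa, n = 0.646
  material A: E = 191.0, α = 15.8, σ_y = 264.0 → σ = 616 MPa, n = 0.429
  material V: E = 90.62, α = 1.49, σ_y = 999.0 → σ = 27.5 MPa, n = 36.3
  material Q: E = 129.0, α = 17.2, σ_y = 119.3 → σ = 453 MPa, n = 0.264
Smallest n: material Q with n = 0.264.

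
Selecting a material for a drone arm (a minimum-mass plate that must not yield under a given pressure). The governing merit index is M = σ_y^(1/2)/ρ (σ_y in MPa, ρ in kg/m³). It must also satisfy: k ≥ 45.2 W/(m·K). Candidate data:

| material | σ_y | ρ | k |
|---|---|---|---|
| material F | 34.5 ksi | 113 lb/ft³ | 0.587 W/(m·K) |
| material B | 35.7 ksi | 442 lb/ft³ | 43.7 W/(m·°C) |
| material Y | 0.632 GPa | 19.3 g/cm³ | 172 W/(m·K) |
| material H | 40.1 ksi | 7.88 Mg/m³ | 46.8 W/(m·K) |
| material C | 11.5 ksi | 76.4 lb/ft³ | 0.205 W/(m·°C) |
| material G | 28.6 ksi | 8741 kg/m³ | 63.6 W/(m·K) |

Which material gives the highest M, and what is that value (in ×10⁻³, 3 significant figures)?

Screen on constraints: k ≥ 45.2 W/(m·K). Survivors: material Y, material H, material G.
Normalizing units and computing the index:
  material Y: σ_y = 632.0 MPa, ρ = 19300 kg/m³
  material H: σ_y = 276.5 MPa, ρ = 7880 kg/m³
  material G: σ_y = 197.2 MPa, ρ = 8741 kg/m³
  material H: M = 2.11×10⁻³
  material G: M = 1.61×10⁻³
  material Y: M = 1.30×10⁻³
Material H has the largest M.

material H, M = 2.11×10⁻³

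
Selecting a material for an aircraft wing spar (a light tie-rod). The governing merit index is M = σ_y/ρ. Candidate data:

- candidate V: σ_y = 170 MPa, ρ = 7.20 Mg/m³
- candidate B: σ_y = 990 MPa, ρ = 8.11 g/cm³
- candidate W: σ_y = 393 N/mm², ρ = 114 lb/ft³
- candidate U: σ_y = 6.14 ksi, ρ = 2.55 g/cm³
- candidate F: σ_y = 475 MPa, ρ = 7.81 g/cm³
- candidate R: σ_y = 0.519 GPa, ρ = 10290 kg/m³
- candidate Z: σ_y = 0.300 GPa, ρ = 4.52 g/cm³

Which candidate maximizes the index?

Normalizing units and computing the index:
  candidate V: σ_y = 170.0 MPa, ρ = 7200 kg/m³
  candidate B: σ_y = 990.0 MPa, ρ = 8110 kg/m³
  candidate W: σ_y = 393.0 MPa, ρ = 1826 kg/m³
  candidate U: σ_y = 42.33 MPa, ρ = 2550 kg/m³
  candidate F: σ_y = 475.0 MPa, ρ = 7810 kg/m³
  candidate R: σ_y = 519.0 MPa, ρ = 10290 kg/m³
  candidate Z: σ_y = 300.0 MPa, ρ = 4520 kg/m³
  candidate W: M = 215 kN·m/kg
  candidate B: M = 122 kN·m/kg
  candidate Z: M = 66.4 kN·m/kg
  candidate F: M = 60.8 kN·m/kg
  candidate R: M = 50.4 kN·m/kg
  candidate V: M = 23.6 kN·m/kg
  candidate U: M = 16.6 kN·m/kg
Candidate W ranks first.

candidate W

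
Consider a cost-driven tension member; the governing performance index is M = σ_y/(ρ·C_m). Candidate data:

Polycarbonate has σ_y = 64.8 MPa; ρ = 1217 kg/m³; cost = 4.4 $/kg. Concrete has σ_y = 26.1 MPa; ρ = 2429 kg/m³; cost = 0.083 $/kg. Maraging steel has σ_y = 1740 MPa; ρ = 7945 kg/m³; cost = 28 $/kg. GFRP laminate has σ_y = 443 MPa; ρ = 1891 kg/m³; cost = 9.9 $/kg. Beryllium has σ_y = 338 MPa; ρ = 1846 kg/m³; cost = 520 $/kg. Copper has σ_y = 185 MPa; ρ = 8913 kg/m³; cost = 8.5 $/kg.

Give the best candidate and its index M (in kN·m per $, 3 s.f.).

Computing M directly (units already consistent):
  concrete: M = 129 kN·m per $
  GFRP laminate: M = 23.7 kN·m per $
  polycarbonate: M = 12.1 kN·m per $
  maraging steel: M = 7.82 kN·m per $
  copper: M = 2.44 kN·m per $
  beryllium: M = 0.352 kN·m per $
Concrete ranks first.

concrete, M = 129 kN·m per $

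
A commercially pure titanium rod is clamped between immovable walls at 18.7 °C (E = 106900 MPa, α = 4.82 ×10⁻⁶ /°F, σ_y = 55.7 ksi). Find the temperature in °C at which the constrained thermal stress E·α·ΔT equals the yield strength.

433 °C

E = 106900 MPa = 106.9 GPa.
α = 4.82×10⁻⁶/°F × 9/5 = 8.68×10⁻⁶/K.
σ_y = 55.7 ksi = 384.0 MPa.
E·α·ΔT = 384.0 MPa ⇒ ΔT = 384.0 / (106.9×10³ × 8.68×10⁻⁶) = 414.1 K.
T = 18.7 + 414.1 = 432.8 °C.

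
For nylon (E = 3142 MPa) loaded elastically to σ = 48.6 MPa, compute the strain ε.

0.0155

E = 3142 MPa = 3.142 GPa = 3142 MPa.
ε = σ/E = 48.6 / 3142 = 0.0155.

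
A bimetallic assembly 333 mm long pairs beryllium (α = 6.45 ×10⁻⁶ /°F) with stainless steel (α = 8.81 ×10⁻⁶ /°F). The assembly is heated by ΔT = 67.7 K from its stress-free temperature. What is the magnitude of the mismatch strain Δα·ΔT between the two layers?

2.88×10⁻⁴

beryllium: α = 6.45×10⁻⁶/°F × 9/5 = 11.6×10⁻⁶/K.
stainless steel: α = 8.81×10⁻⁶/°F × 9/5 = 15.9×10⁻⁶/K.
Δα = |11.6 − 15.9|×10⁻⁶/K = 4.25×10⁻⁶/K.
Mismatch strain = Δα·ΔT = 4.25×10⁻⁶ × 67.7 = 2.88×10⁻⁴.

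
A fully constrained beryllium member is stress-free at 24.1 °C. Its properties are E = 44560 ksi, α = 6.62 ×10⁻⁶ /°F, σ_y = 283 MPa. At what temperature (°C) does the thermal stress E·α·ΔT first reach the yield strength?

E = 44560 ksi = 307.2 GPa.
α = 6.62×10⁻⁶/°F × 9/5 = 11.9×10⁻⁶/K.
E·α·ΔT = 283.0 MPa ⇒ ΔT = 283.0 / (307.2×10³ × 11.9×10⁻⁶) = 77.30 K.
T = 24.1 + 77.30 = 101.4 °C.

101 °C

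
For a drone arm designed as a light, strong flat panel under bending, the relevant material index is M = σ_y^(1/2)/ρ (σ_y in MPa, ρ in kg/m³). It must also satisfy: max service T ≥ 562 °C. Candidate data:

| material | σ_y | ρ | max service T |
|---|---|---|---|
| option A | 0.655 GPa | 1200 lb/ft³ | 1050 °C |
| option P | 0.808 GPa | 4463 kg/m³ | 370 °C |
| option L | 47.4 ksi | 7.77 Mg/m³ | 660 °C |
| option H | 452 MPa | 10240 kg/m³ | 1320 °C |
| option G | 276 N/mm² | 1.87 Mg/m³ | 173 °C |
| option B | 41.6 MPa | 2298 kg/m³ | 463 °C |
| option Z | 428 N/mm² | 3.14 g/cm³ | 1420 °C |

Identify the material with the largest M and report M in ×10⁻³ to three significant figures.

option Z, M = 6.59×10⁻³

Screen on constraints: max service T ≥ 562 °C. Survivors: option A, option L, option H, option Z.
Normalizing units and computing the index:
  option A: σ_y = 655.0 MPa, ρ = 19220 kg/m³
  option L: σ_y = 326.8 MPa, ρ = 7770 kg/m³
  option H: σ_y = 452.0 MPa, ρ = 10240 kg/m³
  option Z: σ_y = 428.0 MPa, ρ = 3140 kg/m³
  option Z: M = 6.59×10⁻³
  option L: M = 2.33×10⁻³
  option H: M = 2.08×10⁻³
  option A: M = 1.33×10⁻³
The maximum is for option Z.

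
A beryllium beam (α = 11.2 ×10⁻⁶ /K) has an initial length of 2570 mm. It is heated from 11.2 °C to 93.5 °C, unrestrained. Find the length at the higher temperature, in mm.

2572.4 mm

ΔT = 93.5 − 11.2 = 82.30 K.
ΔL = α·L₀·ΔT = 11.2×10⁻⁶ × 2570 mm × 82.30 K = 2.37 mm.
L = L₀ + ΔL = 2570 + 2.37 = 2572.4 mm.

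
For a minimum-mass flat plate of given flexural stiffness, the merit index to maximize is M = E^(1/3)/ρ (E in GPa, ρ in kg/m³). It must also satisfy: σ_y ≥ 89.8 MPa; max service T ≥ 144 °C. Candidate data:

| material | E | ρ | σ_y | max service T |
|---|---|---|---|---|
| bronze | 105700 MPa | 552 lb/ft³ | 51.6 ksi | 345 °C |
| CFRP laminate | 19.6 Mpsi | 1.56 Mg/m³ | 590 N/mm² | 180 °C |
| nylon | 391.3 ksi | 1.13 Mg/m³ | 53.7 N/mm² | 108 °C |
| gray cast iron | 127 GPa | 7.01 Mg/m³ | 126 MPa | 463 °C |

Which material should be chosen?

CFRP laminate

Screen on constraints: σ_y ≥ 89.8 MPa; max service T ≥ 144 °C. Survivors: bronze, CFRP laminate, gray cast iron.
Putting every candidate on a common basis:
  bronze: E = 105.7 GPa, ρ = 8842 kg/m³
  CFRP laminate: E = 135.1 GPa, ρ = 1560 kg/m³
  gray cast iron: E = 127.0 GPa, ρ = 7010 kg/m³
  CFRP laminate: M = 3.29×10⁻³
  gray cast iron: M = 0.717×10⁻³
  bronze: M = 0.535×10⁻³
The maximum is for CFRP laminate.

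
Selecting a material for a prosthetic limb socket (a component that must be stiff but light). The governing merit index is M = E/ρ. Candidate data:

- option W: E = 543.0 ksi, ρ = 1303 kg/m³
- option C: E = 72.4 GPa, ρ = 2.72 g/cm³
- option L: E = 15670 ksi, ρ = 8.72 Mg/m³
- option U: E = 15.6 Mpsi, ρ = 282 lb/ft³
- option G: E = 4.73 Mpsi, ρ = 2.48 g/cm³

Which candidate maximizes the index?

option C

After converting to SI:
  option W: E = 3.744 GPa, ρ = 1303 kg/m³
  option C: E = 72.40 GPa, ρ = 2720 kg/m³
  option L: E = 108.0 GPa, ρ = 8720 kg/m³
  option U: E = 107.6 GPa, ρ = 4517 kg/m³
  option G: E = 32.61 GPa, ρ = 2480 kg/m³
  option C: M = 26.6 MN·m/kg
  option U: M = 23.8 MN·m/kg
  option G: M = 13.2 MN·m/kg
  option L: M = 12.4 MN·m/kg
  option W: M = 2.87 MN·m/kg
Option C ranks first.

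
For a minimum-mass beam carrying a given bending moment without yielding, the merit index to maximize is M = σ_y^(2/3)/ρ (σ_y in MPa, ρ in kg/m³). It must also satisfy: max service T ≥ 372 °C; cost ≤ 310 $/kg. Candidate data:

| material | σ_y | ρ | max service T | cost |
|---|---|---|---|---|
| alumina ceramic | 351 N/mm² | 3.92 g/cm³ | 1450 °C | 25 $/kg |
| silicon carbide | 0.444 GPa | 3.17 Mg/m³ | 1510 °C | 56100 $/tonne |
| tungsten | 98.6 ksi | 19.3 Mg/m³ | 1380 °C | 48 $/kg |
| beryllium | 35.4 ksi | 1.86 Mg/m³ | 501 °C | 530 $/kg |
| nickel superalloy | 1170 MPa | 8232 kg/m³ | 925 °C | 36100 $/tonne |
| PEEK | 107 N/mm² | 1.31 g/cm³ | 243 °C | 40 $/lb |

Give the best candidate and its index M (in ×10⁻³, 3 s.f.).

Screen on constraints: max service T ≥ 372 °C; cost ≤ 310 $/kg. Survivors: alumina ceramic, silicon carbide, tungsten, nickel superalloy.
Convert each candidate to consistent units, then evaluate M:
  alumina ceramic: σ_y = 351.0 MPa, ρ = 3920 kg/m³
  silicon carbide: σ_y = 444.0 MPa, ρ = 3170 kg/m³
  tungsten: σ_y = 679.8 MPa, ρ = 19300 kg/m³
  nickel superalloy: σ_y = 1170 MPa, ρ = 8232 kg/m³
  silicon carbide: M = 18.4×10⁻³
  nickel superalloy: M = 13.5×10⁻³
  alumina ceramic: M = 12.7×10⁻³
  tungsten: M = 4.01×10⁻³
The maximum is for silicon carbide.

silicon carbide, M = 18.4×10⁻³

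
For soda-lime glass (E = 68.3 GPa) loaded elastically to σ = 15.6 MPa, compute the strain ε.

ε = σ/E = 15.6 / 68300 = 2.28×10⁻⁴.

2.28×10⁻⁴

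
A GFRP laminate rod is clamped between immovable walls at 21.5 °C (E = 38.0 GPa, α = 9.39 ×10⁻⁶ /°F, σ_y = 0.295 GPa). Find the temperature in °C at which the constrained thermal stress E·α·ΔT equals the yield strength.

α = 9.39×10⁻⁶/°F × 9/5 = 16.9×10⁻⁶/K.
σ_y = 0.295 GPa = 295.0 MPa.
E·α·ΔT = 295.0 MPa ⇒ ΔT = 295.0 / (38.00×10³ × 16.9×10⁻⁶) = 459.3 K.
T = 21.5 + 459.3 = 480.8 °C.

481 °C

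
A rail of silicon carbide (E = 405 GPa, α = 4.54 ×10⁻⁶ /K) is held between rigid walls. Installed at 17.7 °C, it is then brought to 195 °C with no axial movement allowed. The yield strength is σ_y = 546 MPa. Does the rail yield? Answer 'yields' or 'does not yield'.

does not yield

ΔT = 177.3 K. Constrained thermal stress σ = E·α·ΔT = 405.0×10³ MPa × 4.54×10⁻⁶ × 177.3 = 326 MPa (compressive).
Compare to σ_y = 546 MPa: σ < σ_y, so it does not yield.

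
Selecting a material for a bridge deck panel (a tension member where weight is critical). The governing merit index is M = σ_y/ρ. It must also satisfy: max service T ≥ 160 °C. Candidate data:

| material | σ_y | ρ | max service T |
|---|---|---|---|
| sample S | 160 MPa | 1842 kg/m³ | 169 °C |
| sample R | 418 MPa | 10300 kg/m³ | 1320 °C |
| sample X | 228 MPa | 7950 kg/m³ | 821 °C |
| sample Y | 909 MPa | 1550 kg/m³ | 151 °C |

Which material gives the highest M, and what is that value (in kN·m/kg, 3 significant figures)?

sample S, M = 86.9 kN·m/kg

Screen on constraints: max service T ≥ 160 °C. Survivors: sample S, sample R, sample X.
Per-candidate index values:
  sample S: M = 86.9 kN·m/kg
  sample R: M = 40.6 kN·m/kg
  sample X: M = 28.7 kN·m/kg
Highest index: sample S.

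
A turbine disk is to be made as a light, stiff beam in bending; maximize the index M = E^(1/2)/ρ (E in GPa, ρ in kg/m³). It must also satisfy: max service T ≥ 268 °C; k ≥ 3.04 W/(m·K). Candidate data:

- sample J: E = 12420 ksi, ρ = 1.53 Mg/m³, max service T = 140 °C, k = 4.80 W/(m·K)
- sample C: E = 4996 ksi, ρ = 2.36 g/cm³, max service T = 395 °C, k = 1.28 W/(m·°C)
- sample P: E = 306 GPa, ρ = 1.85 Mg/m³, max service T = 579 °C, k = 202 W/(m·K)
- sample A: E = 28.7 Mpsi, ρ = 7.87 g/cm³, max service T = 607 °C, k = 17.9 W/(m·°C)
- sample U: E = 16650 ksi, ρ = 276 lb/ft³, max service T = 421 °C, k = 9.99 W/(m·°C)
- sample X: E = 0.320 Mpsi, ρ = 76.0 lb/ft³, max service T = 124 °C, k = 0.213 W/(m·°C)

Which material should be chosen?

sample P

Screen on constraints: max service T ≥ 268 °C; k ≥ 3.04 W/(m·K). Survivors: sample P, sample A, sample U.
After converting to SI:
  sample P: E = 306.0 GPa, ρ = 1850 kg/m³
  sample A: E = 197.9 GPa, ρ = 7870 kg/m³
  sample U: E = 114.8 GPa, ρ = 4421 kg/m³
  sample P: M = 9.46×10⁻³
  sample U: M = 2.42×10⁻³
  sample A: M = 1.79×10⁻³
The maximum is for sample P.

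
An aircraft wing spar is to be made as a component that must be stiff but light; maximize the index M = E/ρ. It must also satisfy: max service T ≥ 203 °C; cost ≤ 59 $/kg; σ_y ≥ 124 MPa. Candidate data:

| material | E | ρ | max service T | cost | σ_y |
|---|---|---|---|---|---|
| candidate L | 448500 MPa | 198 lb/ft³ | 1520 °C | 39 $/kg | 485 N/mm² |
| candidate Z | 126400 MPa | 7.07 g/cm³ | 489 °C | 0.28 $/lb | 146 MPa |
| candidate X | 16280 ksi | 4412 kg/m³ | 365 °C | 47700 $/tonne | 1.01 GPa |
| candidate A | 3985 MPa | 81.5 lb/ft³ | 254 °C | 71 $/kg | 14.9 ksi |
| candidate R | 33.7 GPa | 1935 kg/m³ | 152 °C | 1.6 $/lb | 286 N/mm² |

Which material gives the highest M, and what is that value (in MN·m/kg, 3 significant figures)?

candidate L, M = 141 MN·m/kg

Screen on constraints: max service T ≥ 203 °C; cost ≤ 59 $/kg; σ_y ≥ 124 MPa. Survivors: candidate L, candidate Z, candidate X.
In SI units:
  candidate L: E = 448.5 GPa, ρ = 3172 kg/m³
  candidate Z: E = 126.4 GPa, ρ = 7070 kg/m³
  candidate X: E = 112.2 GPa, ρ = 4412 kg/m³
  candidate L: M = 141 MN·m/kg
  candidate X: M = 25.4 MN·m/kg
  candidate Z: M = 17.9 MN·m/kg
The maximum is for candidate L.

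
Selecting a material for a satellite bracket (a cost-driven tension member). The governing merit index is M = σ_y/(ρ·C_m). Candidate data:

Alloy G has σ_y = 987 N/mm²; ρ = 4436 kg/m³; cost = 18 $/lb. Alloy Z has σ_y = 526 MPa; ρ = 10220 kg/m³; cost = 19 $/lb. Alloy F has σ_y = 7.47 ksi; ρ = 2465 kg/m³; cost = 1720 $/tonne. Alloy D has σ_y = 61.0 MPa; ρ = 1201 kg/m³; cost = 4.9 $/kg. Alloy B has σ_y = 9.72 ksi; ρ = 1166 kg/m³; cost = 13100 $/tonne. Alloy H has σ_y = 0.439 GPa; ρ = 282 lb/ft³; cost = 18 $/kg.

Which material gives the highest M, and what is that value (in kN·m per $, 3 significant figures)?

alloy F, M = 12.1 kN·m per $

In SI units:
  alloy G: σ_y = 987.0 MPa, ρ = 4436 kg/m³, cost = 39.68 $/kg
  alloy Z: σ_y = 526.0 MPa, ρ = 10220 kg/m³, cost = 41.89 $/kg
  alloy F: σ_y = 51.50 MPa, ρ = 2465 kg/m³, cost = 1.720 $/kg
  alloy D: σ_y = 61.00 MPa, ρ = 1201 kg/m³, cost = 4.900 $/kg
  alloy B: σ_y = 67.02 MPa, ρ = 1166 kg/m³, cost = 13.10 $/kg
  alloy H: σ_y = 439.0 MPa, ρ = 4517 kg/m³, cost = 18.00 $/kg
  alloy F: M = 12.1 kN·m per $
  alloy D: M = 10.4 kN·m per $
  alloy G: M = 5.61 kN·m per $
  alloy H: M = 5.40 kN·m per $
  alloy B: M = 4.39 kN·m per $
  alloy Z: M = 1.23 kN·m per $
Alloy F ranks first.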